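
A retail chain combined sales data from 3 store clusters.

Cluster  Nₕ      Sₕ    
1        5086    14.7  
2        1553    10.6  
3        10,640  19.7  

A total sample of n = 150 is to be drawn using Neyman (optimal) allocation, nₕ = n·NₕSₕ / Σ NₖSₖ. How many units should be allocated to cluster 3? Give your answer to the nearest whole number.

105

1: NₕSₕ = 5086·14.7 = 74764.2
2: NₕSₕ = 1553·10.6 = 16461.8
3: NₕSₕ = 10640·19.7 = 209608
Σ NₕSₕ = 300834.
n_3 = 150·209608/300834 = 104.513... → 105.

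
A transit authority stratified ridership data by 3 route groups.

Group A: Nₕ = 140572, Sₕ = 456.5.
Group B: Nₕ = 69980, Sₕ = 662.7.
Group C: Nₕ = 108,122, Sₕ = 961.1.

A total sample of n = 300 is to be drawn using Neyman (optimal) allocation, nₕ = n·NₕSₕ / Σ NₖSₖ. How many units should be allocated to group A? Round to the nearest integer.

90

Σ NₕSₕ = 140572·456.5 + 69980·662.7 + 108122·961.1 = 214462918.2.
Share for A: 64171118/214462918.2 = 0.29922.
n_A = 300 × 0.29922 = 89.765... → 90.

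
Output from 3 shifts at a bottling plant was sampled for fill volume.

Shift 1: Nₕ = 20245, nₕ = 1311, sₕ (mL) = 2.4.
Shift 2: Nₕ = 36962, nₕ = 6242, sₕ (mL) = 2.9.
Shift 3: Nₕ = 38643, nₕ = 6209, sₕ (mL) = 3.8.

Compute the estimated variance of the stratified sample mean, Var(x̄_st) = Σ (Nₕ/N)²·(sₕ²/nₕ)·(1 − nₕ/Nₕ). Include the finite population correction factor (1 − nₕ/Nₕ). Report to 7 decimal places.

N = 95850. Term for each stratum: Wₕ²sₕ²/nₕ·(1−nₕ/Nₕ).
Var(x̄_st) = 0.0001833140 + 0.0001665193 + 0.0003172727 = 0.0006671060 → 0.0006671.

0.0006671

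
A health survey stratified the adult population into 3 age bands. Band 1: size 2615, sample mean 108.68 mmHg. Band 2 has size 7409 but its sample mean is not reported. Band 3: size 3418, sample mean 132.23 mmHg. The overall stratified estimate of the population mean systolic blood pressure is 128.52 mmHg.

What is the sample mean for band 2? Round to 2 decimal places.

Σ Nₕx̄ₕ = N·μ, so 7409·x̄_2 = 13442·128.52 − (2615·108.68 + 3418·132.23).
= 1727565.84 − 736160.34 = 991405.5.
x̄_2 = 991405.5 / 7409 = 133.8110... → 133.81.

133.81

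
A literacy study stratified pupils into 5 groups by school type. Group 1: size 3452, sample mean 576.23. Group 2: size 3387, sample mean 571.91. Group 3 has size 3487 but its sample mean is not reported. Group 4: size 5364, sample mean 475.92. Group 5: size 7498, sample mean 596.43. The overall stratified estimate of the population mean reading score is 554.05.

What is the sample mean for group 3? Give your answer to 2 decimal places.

N = 3452 + 3387 + 3487 + 5364 + 7498 = 23188.
Overall total = μ·N = 554.05·23188 = 12847311.4.
Subtract the known strata: 3452·576.23 + 3387·571.91 + 5364·475.92 + 7498·596.43 = 10951072.15.
Remaining total for group 3: 12847311.4 − 10951072.15 = 1896239.25.
Divide by its size: 1896239.25 / 3487 = 543.8025... → 543.80.

543.80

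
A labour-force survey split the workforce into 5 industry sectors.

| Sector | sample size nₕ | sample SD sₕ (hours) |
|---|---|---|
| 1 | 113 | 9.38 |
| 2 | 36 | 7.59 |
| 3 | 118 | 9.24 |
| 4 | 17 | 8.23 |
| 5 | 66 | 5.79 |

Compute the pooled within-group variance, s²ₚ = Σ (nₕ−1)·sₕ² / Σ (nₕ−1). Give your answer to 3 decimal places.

72.819

Degrees of freedom: 112 + 35 + 117 + 16 + 65 = 345.
Σ(nₕ−1)sₕ² = 112·87.9844 + 35·57.6081 + 117·85.3776 + 16·67.7329 + 65·33.5241 = 25122.5084.
s²ₚ = 25122.5084 / 345 = 72.81886... → 72.819.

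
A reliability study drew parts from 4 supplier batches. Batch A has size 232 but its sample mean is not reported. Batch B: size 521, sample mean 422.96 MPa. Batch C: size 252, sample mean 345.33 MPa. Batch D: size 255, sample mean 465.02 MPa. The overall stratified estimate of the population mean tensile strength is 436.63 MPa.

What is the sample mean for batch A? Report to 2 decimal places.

N = 232 + 521 + 252 + 255 = 1260.
Overall total = μ·N = 436.63·1260 = 550153.8.
Subtract the known strata: 521·422.96 + 252·345.33 + 255·465.02 = 425965.42.
Remaining total for batch A: 550153.8 − 425965.42 = 124188.38.
Divide by its size: 124188.38 / 232 = 535.2947... → 535.29.

535.29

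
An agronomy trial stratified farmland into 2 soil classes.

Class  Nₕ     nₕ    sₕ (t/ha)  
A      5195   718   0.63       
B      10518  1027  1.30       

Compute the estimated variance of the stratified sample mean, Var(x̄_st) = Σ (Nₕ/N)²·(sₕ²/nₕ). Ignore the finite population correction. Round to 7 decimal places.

0.0007978

N = 15713; Wₕ = Nₕ/N.
class A: (5195/15713)²·0.63²/718 = 0.0000604240
class B: (10518/15713)²·1.30²/1027 = 0.0007373342
Sum = 0.0007977582 → 0.0007978.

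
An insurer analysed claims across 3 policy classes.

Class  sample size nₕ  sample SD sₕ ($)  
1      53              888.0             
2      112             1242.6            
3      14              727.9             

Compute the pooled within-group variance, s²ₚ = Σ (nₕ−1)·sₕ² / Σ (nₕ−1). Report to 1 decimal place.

Degrees of freedom: 52 + 111 + 13 = 176.
Σ(nₕ−1)sₕ² = 52·788544 + 111·1544054.76 + 13·529838.41 = 219282265.69.
s²ₚ = 219282265.69 / 176 = 1245921.964... → 1245922.0.

1245922.0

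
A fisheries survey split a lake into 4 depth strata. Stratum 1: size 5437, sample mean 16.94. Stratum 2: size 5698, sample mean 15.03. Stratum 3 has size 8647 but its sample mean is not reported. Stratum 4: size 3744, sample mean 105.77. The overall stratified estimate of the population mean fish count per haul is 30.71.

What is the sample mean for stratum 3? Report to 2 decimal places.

Σ Nₕx̄ₕ = N·μ, so 8647·x̄_3 = 23526·30.71 − (5437·16.94 + 5698·15.03 + 3744·105.77).
= 722483.46 − 573746.6 = 148736.86.
x̄_3 = 148736.86 / 8647 = 17.2010... → 17.20.

17.20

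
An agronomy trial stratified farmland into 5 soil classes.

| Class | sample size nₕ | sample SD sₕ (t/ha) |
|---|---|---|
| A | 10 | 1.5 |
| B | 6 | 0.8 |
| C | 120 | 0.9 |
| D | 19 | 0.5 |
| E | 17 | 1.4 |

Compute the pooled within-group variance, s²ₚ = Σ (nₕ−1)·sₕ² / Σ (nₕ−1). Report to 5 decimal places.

Degrees of freedom: 9 + 5 + 119 + 18 + 16 = 167.
Σ(nₕ−1)sₕ² = 9·2.25 + 5·0.64 + 119·0.81 + 18·0.25 + 16·1.96 = 155.7.
s²ₚ = 155.7 / 167 = 0.9323353... → 0.93234.

0.93234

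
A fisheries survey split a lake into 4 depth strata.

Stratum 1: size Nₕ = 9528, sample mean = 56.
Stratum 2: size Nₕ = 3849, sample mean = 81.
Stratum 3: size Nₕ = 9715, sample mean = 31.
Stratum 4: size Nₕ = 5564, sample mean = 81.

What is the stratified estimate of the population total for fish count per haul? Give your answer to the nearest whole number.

1: 9528·56 = 533568
2: 3849·81 = 311769
3: 9715·31 = 301165
4: 5564·81 = 450684
τ̂ = Σ Nₕx̄ₕ = 1597186.

1597186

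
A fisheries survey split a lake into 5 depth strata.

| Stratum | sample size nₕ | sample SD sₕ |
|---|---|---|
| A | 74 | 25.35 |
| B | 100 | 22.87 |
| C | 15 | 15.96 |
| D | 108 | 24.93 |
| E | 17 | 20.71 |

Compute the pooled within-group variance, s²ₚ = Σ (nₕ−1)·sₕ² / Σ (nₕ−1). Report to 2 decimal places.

568.35

A: (74−1)·25.35² = 73·642.6225 = 46911.4425
B: (100−1)·22.87² = 99·523.0369 = 51780.6531
C: (15−1)·15.96² = 14·254.7216 = 3566.1024
D: (108−1)·24.93² = 107·621.5049 = 66501.0243
E: (17−1)·20.71² = 16·428.9041 = 6862.4656
Numerator = 175621.6879; denominator = Σ(nₕ−1) = 309.
s²ₚ = 175621.6879/309 = 568.3550... → 568.35.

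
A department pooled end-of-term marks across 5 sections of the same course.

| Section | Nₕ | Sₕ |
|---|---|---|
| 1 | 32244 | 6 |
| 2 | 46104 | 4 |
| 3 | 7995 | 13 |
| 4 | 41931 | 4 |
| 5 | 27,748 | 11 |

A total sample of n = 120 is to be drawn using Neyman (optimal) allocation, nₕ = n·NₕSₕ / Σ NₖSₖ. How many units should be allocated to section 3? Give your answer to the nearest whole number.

Σ NₕSₕ = 32244·6 + 46104·4 + 7995·13 + 41931·4 + 27748·11 = 954767.
Share for 3: 103935/954767 = 0.10886.
n_3 = 120 × 0.10886 = 13.063... → 13.

13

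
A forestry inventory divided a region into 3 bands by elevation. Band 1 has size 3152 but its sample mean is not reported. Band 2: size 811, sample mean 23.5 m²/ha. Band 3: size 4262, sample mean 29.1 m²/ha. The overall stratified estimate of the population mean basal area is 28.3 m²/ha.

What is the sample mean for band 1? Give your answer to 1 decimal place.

Σ Nₕx̄ₕ = N·μ, so 3152·x̄_1 = 8225·28.3 − (811·23.5 + 4262·29.1).
= 232767.5 − 143082.7 = 89684.8.
x̄_1 = 89684.8 / 3152 = 28.453... → 28.5.

28.5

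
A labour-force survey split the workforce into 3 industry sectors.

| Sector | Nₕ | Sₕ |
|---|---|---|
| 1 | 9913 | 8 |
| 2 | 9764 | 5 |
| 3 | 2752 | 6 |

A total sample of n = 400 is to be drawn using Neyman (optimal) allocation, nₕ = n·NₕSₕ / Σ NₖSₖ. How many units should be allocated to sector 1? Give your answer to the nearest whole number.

219

Σ NₕSₕ = 9913·8 + 9764·5 + 2752·6 = 144636.
Share for 1: 79304/144636 = 0.54830.
n_1 = 400 × 0.54830 = 219.320... → 219.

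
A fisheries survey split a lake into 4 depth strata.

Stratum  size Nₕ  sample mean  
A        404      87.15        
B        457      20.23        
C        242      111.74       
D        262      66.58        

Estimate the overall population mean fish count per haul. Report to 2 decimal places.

N = 404 + 457 + 242 + 262 = 1365.
The stratified mean weights each stratum mean by its population share Nₕ/N.
Σ Nₕx̄ₕ = 404·87.15 + 457·20.23 + 242·111.74 + 262·66.58 = 35208.6 + 9245.11 + 27041.08 + 17443.96 = 88938.75.
Divide by N: 88938.75 / 1365 = 65.1566... → 65.16.

65.16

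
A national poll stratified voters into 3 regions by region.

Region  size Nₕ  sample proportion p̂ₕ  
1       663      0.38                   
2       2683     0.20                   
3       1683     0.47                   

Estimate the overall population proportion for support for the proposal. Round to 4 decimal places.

0.3141

Wₕ = Nₕ/N with N = 5029: 0.1318, 0.5335, 0.3347.
p̂_st = 0.1318·0.38 + 0.5335·0.20 + 0.3347·0.47 ≈ 0.314088... → 0.3141.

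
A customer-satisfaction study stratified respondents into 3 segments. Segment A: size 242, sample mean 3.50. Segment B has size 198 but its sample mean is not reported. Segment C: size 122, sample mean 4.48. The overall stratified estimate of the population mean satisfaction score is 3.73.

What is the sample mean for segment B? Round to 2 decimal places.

3.55

N = 242 + 198 + 122 = 562.
Overall total = μ·N = 3.73·562 = 2096.26.
Subtract the known strata: 242·3.50 + 122·4.48 = 1393.56.
Remaining total for segment B: 2096.26 − 1393.56 = 702.7.
Divide by its size: 702.7 / 198 = 3.5490... → 3.55.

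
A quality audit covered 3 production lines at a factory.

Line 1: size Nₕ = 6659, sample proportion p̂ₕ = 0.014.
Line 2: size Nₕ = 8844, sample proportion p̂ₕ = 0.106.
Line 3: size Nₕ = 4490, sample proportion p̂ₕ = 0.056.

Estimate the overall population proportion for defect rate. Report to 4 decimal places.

N = 6659 + 8844 + 4490 = 19993.
Overall proportion = Σ (Nₕ/N)·p̂ₕ.
Σ Nₕp̂ₕ = 93.226 + 937.464 + 251.44 = 1282.13.
1282.13 / 19993 = 0.064129... → 0.0641.

0.0641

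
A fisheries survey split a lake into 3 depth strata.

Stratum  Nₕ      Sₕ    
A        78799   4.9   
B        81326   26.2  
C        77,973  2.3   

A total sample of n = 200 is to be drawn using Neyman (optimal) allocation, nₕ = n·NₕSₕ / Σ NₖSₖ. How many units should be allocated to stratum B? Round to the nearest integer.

Σ NₕSₕ = 78799·4.9 + 81326·26.2 + 77973·2.3 = 2696194.2.
Share for B: 2130741.2/2696194.2 = 0.79028.
n_B = 200 × 0.79028 = 158.055... → 158.

158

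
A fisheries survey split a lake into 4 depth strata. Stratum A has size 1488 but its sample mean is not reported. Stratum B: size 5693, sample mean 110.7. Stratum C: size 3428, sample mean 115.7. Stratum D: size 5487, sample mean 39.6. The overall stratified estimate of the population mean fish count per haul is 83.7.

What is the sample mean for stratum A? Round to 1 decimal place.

69.3

Σ Nₕx̄ₕ = N·μ, so 1488·x̄_A = 16096·83.7 − (5693·110.7 + 3428·115.7 + 5487·39.6).
= 1347235.2 − 1244119.9 = 103115.3.
x̄_A = 103115.3 / 1488 = 69.298... → 69.3.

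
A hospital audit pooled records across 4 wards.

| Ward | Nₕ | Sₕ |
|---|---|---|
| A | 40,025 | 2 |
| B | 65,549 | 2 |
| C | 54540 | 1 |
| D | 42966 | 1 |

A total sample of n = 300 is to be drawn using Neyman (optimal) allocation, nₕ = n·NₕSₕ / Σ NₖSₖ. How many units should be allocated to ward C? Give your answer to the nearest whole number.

53

Σ NₕSₕ = 40025·2 + 65549·2 + 54540·1 + 42966·1 = 308654.
Share for C: 54540/308654 = 0.17670.
n_C = 300 × 0.17670 = 53.011... → 53.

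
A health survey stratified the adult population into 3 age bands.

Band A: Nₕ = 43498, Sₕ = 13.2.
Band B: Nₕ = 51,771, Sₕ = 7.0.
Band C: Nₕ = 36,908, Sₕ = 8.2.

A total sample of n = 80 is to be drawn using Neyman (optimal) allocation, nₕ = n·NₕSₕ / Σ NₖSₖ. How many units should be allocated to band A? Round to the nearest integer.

Σ NₕSₕ = 43498·13.2 + 51771·7.0 + 36908·8.2 = 1239216.2.
Share for A: 574173.6/1239216.2 = 0.46334.
n_A = 80 × 0.46334 = 37.067... → 37.

37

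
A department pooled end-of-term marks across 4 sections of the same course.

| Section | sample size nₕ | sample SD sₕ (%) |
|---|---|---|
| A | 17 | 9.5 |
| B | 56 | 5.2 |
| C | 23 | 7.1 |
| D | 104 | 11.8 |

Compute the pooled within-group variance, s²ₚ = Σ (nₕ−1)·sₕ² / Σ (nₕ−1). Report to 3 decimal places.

Degrees of freedom: 16 + 55 + 22 + 103 = 196.
Σ(nₕ−1)sₕ² = 16·90.25 + 55·27.04 + 22·50.41 + 103·139.24 = 18381.94.
s²ₚ = 18381.94 / 196 = 93.78541... → 93.785.

93.785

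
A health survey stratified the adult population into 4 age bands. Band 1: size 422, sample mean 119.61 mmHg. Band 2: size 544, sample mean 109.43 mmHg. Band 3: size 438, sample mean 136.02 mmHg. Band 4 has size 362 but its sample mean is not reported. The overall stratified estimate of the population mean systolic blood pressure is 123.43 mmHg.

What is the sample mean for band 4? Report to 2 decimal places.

N = 422 + 544 + 438 + 362 = 1766.
Overall total = μ·N = 123.43·1766 = 217977.38.
Subtract the known strata: 422·119.61 + 544·109.43 + 438·136.02 = 169582.1.
Remaining total for band 4: 217977.38 − 169582.1 = 48395.28.
Divide by its size: 48395.28 / 362 = 133.6886... → 133.69.

133.69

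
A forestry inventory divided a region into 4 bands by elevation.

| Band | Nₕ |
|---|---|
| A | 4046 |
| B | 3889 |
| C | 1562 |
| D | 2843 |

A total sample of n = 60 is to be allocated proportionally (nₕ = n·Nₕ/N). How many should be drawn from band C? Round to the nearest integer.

8

N = 4046 + 3889 + 1562 + 2843 = 12340.
n_C = 60·1562/12340 = 7.595... → 8.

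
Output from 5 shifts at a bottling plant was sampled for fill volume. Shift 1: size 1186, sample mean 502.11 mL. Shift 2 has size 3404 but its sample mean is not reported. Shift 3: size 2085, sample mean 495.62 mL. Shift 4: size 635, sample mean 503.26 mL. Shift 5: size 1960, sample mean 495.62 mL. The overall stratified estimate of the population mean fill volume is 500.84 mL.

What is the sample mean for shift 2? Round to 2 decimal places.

N = 1186 + 3404 + 2085 + 635 + 1960 = 9270.
Overall total = μ·N = 500.84·9270 = 4642786.8.
Subtract the known strata: 1186·502.11 + 2085·495.62 + 635·503.26 + 1960·495.62 = 2919855.46.
Remaining total for shift 2: 4642786.8 − 2919855.46 = 1722931.34.
Divide by its size: 1722931.34 / 3404 = 506.1490... → 506.15.

506.15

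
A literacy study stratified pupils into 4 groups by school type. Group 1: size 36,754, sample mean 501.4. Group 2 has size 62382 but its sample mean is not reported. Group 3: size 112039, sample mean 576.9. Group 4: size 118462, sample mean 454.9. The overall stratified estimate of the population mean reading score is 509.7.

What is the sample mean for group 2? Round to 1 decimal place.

N = 36754 + 62382 + 112039 + 118462 = 329637.
Overall total = μ·N = 509.7·329637 = 168015978.9.
Subtract the known strata: 36754·501.4 + 112039·576.9 + 118462·454.9 = 136952118.5.
Remaining total for group 2: 168015978.9 − 136952118.5 = 31063860.4.
Divide by its size: 31063860.4 / 62382 = 497.962... → 498.0.

498.0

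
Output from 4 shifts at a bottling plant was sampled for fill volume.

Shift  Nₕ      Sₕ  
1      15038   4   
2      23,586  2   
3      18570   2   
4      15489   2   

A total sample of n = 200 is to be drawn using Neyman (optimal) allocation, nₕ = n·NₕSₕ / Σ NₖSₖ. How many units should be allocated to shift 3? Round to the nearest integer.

Σ NₕSₕ = 15038·4 + 23586·2 + 18570·2 + 15489·2 = 175442.
Share for 3: 37140/175442 = 0.21169.
n_3 = 200 × 0.21169 = 42.339... → 42.

42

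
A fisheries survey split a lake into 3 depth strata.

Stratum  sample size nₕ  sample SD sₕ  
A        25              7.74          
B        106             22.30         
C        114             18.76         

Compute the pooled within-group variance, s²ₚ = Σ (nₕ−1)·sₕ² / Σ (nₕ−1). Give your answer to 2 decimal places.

A: (25−1)·7.74² = 24·59.9076 = 1437.7824
B: (106−1)·22.30² = 105·497.29 = 52215.45
C: (114−1)·18.76² = 113·351.9376 = 39768.9488
Numerator = 93422.1812; denominator = Σ(nₕ−1) = 242.
s²ₚ = 93422.1812/242 = 386.0421... → 386.04.

386.04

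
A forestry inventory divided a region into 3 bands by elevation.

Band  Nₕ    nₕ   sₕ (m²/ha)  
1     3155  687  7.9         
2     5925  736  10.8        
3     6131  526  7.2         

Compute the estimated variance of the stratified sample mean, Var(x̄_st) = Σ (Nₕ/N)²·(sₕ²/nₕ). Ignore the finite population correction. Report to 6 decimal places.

N = 15211. Term for each stratum: Wₕ²sₕ²/nₕ.
Var(x̄_st) = 0.003908235 + 0.024045337 + 0.016011291 = 0.043964863 → 0.043965.

0.043965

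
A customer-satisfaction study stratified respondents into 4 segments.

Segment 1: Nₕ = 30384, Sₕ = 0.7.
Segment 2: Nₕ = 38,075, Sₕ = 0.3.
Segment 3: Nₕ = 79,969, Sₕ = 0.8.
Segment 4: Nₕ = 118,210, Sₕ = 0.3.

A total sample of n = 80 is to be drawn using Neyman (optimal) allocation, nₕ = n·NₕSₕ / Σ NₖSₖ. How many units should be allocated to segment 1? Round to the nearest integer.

13

Σ NₕSₕ = 30384·0.7 + 38075·0.3 + 79969·0.8 + 118210·0.3 = 132129.5.
Share for 1: 21268.8/132129.5 = 0.16097.
n_1 = 80 × 0.16097 = 12.878... → 13.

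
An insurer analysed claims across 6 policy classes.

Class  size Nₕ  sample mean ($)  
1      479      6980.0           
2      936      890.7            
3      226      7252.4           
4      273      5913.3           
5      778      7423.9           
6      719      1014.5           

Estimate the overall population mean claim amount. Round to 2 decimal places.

N = 479 + 936 + 226 + 273 + 778 + 719 = 3411.
The stratified mean weights each stratum mean by its population share Nₕ/N.
Σ Nₕx̄ₕ = 479·6980.0 + 936·890.7 + 226·7252.4 + 273·5913.3 + 778·7423.9 + 719·1014.5 = 3343420 + 833695.2 + 1639042.4 + 1614330.9 + 5775794.2 + 729425.5 = 13935708.2.
Divide by N: 13935708.2 / 3411 = 4085.5198... → 4085.52.

4085.52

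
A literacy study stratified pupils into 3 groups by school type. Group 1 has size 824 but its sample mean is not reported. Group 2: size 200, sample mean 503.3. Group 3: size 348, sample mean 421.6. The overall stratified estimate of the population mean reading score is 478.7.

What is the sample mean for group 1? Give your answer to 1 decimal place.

496.8

Σ Nₕx̄ₕ = N·μ, so 824·x̄_1 = 1372·478.7 − (200·503.3 + 348·421.6).
= 656776.4 − 247376.8 = 409399.6.
x̄_1 = 409399.6 / 824 = 496.844... → 496.8.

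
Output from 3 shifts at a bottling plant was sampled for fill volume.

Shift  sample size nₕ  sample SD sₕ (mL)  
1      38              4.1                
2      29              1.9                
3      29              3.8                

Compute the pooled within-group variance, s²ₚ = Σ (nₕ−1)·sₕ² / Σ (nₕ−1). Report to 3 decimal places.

Degrees of freedom: 37 + 28 + 28 = 93.
Σ(nₕ−1)sₕ² = 37·16.81 + 28·3.61 + 28·14.44 = 1127.37.
s²ₚ = 1127.37 / 93 = 12.12226... → 12.122.

12.122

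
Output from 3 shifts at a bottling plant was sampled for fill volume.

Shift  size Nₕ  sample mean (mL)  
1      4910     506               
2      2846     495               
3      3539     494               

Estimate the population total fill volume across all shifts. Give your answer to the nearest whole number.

5641496

1: 4910·506 = 2484460
2: 2846·495 = 1408770
3: 3539·494 = 1748266
τ̂ = Σ Nₕx̄ₕ = 5641496.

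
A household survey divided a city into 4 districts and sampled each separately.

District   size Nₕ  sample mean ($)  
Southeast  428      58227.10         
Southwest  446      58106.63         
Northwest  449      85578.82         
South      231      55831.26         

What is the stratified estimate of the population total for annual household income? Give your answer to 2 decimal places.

Southeast: 428·58227.10 = 24921198.8
Southwest: 446·58106.63 = 25915556.98
Northwest: 449·85578.82 = 38424890.18
South: 231·55831.26 = 12897021.06
τ̂ = Σ Nₕx̄ₕ = 102158667.02.

102158667.02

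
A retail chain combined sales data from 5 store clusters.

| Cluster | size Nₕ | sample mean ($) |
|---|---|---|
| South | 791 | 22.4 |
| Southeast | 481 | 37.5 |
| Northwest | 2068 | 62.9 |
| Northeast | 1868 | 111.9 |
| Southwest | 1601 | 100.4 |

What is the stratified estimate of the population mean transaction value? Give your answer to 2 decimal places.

N = 791 + 481 + 2068 + 1868 + 1601 = 6809.
The stratified mean weights each stratum mean by its population share Nₕ/N.
Σ Nₕx̄ₕ = 791·22.4 + 481·37.5 + 2068·62.9 + 1868·111.9 + 1601·100.4 = 17718.4 + 18037.5 + 130077.2 + 209029.2 + 160740.4 = 535602.7.
Divide by N: 535602.7 / 6809 = 78.6610... → 78.66.

78.66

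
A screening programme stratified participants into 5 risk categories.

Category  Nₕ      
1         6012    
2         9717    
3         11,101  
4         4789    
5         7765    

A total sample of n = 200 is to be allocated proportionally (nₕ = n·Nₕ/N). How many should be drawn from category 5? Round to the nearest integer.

39

Share of category 5 = 7765/39384 = 0.19716.
Allocate 200 × 0.19716 = 39.432... → 39.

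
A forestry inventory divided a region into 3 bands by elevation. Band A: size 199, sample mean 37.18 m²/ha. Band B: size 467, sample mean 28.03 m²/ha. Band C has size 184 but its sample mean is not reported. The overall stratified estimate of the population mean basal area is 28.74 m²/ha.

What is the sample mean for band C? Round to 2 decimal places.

N = 199 + 467 + 184 = 850.
Overall total = μ·N = 28.74·850 = 24429.
Subtract the known strata: 199·37.18 + 467·28.03 = 20488.83.
Remaining total for band C: 24429 − 20488.83 = 3940.17.
Divide by its size: 3940.17 / 184 = 21.4140... → 21.41.

21.41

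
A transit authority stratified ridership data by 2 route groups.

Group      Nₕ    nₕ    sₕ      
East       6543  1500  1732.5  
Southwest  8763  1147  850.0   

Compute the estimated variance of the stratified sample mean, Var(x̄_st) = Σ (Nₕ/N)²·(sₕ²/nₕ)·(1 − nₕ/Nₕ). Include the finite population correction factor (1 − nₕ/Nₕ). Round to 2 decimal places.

N = 15306; Wₕ = Nₕ/N.
group East: (6543/15306)²·1732.5²/1500·(1 − 1500/6543) = 281.83680
group Southwest: (8763/15306)²·850.0²/1147·(1 − 1147/8763) = 179.44475
Sum = 461.28155 → 461.28.

461.28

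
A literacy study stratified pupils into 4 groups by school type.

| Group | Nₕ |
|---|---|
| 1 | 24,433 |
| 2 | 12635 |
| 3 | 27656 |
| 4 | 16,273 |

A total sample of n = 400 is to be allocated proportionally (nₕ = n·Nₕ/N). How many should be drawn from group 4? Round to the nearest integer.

80

N = 24433 + 12635 + 27656 + 16273 = 80997.
n_4 = 400·16273/80997 = 80.363... → 80.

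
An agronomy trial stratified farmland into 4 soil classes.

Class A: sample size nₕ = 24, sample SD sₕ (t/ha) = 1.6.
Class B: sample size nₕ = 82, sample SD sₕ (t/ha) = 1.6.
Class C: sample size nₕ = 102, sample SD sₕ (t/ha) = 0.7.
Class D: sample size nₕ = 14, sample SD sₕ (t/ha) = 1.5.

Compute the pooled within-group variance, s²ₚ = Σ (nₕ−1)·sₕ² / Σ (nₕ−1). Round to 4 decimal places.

1.5825

A: (24−1)·1.6² = 23·2.56 = 58.88
B: (82−1)·1.6² = 81·2.56 = 207.36
C: (102−1)·0.7² = 101·0.49 = 49.49
D: (14−1)·1.5² = 13·2.25 = 29.25
Numerator = 344.98; denominator = Σ(nₕ−1) = 218.
s²ₚ = 344.98/218 = 1.582477... → 1.5825.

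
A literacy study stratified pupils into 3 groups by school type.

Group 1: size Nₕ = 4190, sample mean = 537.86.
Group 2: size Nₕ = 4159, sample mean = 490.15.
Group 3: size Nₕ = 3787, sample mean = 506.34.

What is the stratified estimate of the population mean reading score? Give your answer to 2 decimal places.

N = 4190 + 4159 + 3787 = 12136.
Weight each subgroup mean by Nₕ/N and sum.
Σ Nₕx̄ₕ = 4190·537.86 + 4159·490.15 + 3787·506.34 = 2253633.4 + 2038533.85 + 1917509.58 = 6209676.83.
Divide by N: 6209676.83 / 12136 = 511.6741... → 511.67.

511.67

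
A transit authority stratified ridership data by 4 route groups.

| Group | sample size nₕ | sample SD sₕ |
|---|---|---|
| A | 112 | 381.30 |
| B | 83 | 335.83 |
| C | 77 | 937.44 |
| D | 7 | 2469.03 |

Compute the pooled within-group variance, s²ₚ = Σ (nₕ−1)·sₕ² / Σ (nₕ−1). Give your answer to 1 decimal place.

A: (112−1)·381.30² = 111·145389.69 = 16138255.59
B: (83−1)·335.83² = 82·112781.7889 = 9248106.6898
C: (77−1)·937.44² = 76·878793.7536 = 66788325.2736
D: (7−1)·2469.03² = 6·6096109.1409 = 36576654.8454
Numerator = 128751342.3988; denominator = Σ(nₕ−1) = 275.
s²ₚ = 128751342.3988/275 = 468186.700... → 468186.7.

468186.7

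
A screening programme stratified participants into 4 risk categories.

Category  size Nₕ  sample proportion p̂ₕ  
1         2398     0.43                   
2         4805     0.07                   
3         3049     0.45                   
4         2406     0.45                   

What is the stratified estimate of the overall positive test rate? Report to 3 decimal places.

0.302

Wₕ = Nₕ/N with N = 12658: 0.1894, 0.3796, 0.2409, 0.1901.
p̂_st = 0.1894·0.43 + 0.3796·0.07 + 0.2409·0.45 + 0.1901·0.45 ≈ 0.30196... → 0.302.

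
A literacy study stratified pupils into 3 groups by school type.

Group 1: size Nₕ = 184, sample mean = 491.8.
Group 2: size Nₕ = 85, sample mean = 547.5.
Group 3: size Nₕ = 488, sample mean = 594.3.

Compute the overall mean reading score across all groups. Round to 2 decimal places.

N = 184 + 85 + 488 = 757.
Overall mean = Σ (Nₕ/N)·x̄ₕ — weight by population share, not a simple average.
Σ Nₕx̄ₕ = 184·491.8 + 85·547.5 + 488·594.3 = 90491.2 + 46537.5 + 290018.4 = 427047.1.
Divide by N: 427047.1 / 757 = 564.1309... → 564.13.

564.13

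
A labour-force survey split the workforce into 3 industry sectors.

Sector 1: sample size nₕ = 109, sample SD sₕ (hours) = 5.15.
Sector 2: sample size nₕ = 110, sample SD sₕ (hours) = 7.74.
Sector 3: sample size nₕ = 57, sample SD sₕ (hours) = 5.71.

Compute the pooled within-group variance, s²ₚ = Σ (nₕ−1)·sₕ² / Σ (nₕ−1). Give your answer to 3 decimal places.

41.100

Degrees of freedom: 108 + 109 + 56 = 273.
Σ(nₕ−1)sₕ² = 108·26.5225 + 109·59.9076 + 56·32.6041 = 11220.188.
s²ₚ = 11220.188 / 273 = 41.09959... → 41.100.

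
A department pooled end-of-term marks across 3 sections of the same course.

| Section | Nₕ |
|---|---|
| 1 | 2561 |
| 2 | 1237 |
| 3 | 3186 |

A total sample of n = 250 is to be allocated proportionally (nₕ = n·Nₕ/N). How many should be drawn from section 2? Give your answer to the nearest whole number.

Share of section 2 = 1237/6984 = 0.17712.
Allocate 250 × 0.17712 = 44.280... → 44.

44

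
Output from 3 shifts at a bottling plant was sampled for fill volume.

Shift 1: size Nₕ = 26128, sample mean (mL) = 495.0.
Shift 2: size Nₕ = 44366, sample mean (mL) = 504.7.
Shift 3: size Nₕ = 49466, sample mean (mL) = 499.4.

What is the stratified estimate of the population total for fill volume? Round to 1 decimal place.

60028200.6

1: 26128·495.0 = 12933360
2: 44366·504.7 = 22391520.2
3: 49466·499.4 = 24703320.4
τ̂ = Σ Nₕx̄ₕ = 60028200.6.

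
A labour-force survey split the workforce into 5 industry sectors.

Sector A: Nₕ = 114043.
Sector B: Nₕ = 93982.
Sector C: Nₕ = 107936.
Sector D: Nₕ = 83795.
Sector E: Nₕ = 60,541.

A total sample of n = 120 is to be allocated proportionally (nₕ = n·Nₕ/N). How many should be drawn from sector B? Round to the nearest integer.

Share of sector B = 93982/460297 = 0.20418.
Allocate 120 × 0.20418 = 24.501... → 25.

25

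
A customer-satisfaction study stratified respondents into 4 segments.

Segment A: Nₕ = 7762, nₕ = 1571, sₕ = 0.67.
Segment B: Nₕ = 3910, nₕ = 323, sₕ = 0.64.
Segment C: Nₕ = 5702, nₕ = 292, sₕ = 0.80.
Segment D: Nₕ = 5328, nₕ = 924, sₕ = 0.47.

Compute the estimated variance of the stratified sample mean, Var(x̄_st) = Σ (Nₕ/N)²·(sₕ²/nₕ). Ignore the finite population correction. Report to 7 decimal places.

N = 22702. Term for each stratum: Wₕ²sₕ²/nₕ.
Var(x̄_st) = 0.0000334035 + 0.0000376169 + 0.0001382685 + 0.0000131681 = 0.0002224571 → 0.0002225.

0.0002225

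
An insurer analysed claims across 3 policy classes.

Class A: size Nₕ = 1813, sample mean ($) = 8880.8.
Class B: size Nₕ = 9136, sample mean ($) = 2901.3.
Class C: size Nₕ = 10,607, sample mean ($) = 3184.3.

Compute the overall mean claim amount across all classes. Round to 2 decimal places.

3543.47

N = 1813 + 9136 + 10607 = 21556.
Overall mean = Σ (Nₕ/N)·x̄ₕ — weight by population share, not a simple average.
Σ Nₕx̄ₕ = 1813·8880.8 + 9136·2901.3 + 10607·3184.3 = 16100890.4 + 26506276.8 + 33775870.1 = 76383037.3.
Divide by N: 76383037.3 / 21556 = 3543.4699... → 3543.47.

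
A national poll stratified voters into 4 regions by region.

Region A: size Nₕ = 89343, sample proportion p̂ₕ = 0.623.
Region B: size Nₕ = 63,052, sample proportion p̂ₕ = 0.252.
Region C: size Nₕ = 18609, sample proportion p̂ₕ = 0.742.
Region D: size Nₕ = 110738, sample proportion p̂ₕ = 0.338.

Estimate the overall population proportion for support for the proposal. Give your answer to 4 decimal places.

N = 89343 + 63052 + 18609 + 110738 = 281742.
Overall proportion = Σ (Nₕ/N)·p̂ₕ.
Σ Nₕp̂ₕ = 55660.689 + 15889.104 + 13807.878 + 37429.444 = 122787.115.
122787.115 / 281742 = 0.435814... → 0.4358.

0.4358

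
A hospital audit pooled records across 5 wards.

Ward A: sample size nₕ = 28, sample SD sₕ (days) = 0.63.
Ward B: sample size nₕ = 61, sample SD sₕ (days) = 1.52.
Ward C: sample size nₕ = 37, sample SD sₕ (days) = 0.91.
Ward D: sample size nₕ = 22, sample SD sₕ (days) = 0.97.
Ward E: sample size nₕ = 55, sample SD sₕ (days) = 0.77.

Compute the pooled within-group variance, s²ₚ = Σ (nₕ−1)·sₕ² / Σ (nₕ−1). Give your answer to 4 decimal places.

Degrees of freedom: 27 + 60 + 36 + 21 + 54 = 198.
Σ(nₕ−1)sₕ² = 27·0.3969 + 60·2.3104 + 36·0.8281 + 21·0.9409 + 54·0.5929 = 230.9274.
s²ₚ = 230.9274 / 198 = 1.1663 → 1.1663.

1.1663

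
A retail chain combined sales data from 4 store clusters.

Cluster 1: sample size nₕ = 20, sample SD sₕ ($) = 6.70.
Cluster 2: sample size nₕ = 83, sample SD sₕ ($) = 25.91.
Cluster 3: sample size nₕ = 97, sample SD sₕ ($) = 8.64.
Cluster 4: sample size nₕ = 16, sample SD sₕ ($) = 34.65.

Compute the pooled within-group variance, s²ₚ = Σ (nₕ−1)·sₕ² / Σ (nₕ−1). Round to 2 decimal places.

1: (20−1)·6.70² = 19·44.89 = 852.91
2: (83−1)·25.91² = 82·671.3281 = 55048.9042
3: (97−1)·8.64² = 96·74.6496 = 7166.3616
4: (16−1)·34.65² = 15·1200.6225 = 18009.3375
Numerator = 81077.5133; denominator = Σ(nₕ−1) = 212.
s²ₚ = 81077.5133/212 = 382.4411... → 382.44.

382.44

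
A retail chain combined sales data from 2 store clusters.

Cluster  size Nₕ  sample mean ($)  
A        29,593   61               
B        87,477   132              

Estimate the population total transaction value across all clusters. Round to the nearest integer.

13352137

Estimate total by summing Nₕ·x̄ₕ over strata.
29593·61 + 87477·132 = 1805173 + 11546964 = 13352137.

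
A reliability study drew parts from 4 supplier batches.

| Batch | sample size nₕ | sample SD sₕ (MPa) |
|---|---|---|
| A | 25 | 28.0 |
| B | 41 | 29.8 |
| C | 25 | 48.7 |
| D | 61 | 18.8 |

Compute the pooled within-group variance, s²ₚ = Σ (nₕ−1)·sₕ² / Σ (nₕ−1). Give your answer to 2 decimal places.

895.03

Degrees of freedom: 24 + 40 + 24 + 60 = 148.
Σ(nₕ−1)sₕ² = 24·784 + 40·888.04 + 24·2371.69 + 60·353.44 = 132464.56.
s²ₚ = 132464.56 / 148 = 895.0308... → 895.03.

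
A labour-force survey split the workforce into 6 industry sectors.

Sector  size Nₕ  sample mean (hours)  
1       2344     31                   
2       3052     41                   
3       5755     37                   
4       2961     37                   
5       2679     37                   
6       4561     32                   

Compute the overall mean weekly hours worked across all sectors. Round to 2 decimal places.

35.85

N = 2344 + 3052 + 5755 + 2961 + 2679 + 4561 = 21352.
The stratified mean weights each stratum mean by its population share Nₕ/N.
Σ Nₕx̄ₕ = 2344·31 + 3052·41 + 5755·37 + 2961·37 + 2679·37 + 4561·32 = 72664 + 125132 + 212935 + 109557 + 99123 + 145952 = 765363.
Divide by N: 765363 / 21352 = 35.8450... → 35.85.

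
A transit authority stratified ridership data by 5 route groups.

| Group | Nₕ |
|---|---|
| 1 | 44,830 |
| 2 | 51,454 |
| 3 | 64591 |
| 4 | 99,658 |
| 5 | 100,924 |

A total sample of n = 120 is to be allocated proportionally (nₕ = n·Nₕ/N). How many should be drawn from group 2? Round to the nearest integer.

Share of group 2 = 51454/361457 = 0.14235.
Allocate 120 × 0.14235 = 17.082... → 17.

17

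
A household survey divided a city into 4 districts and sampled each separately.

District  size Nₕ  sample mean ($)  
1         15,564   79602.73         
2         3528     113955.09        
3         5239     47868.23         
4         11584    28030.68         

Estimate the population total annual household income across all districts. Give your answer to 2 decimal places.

2216459501.33

Estimate total by summing Nₕ·x̄ₕ over strata.
15564·79602.73 + 3528·113955.09 + 5239·47868.23 + 11584·28030.68 = 1238936889.72 + 402033557.52 + 250781656.97 + 324707397.12 = 2216459501.33.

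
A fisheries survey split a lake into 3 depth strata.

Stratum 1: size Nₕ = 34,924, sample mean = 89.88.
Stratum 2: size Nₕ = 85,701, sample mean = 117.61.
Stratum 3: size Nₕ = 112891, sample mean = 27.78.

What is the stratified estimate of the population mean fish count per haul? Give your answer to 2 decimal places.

x̄_st = (Σ Nₕx̄ₕ) / (Σ Nₕ) = (34924·89.88 + 85701·117.61 + 112891·27.78) / 233516
= 16354375.71 / 233516 = 70.0354... → 70.04.

70.04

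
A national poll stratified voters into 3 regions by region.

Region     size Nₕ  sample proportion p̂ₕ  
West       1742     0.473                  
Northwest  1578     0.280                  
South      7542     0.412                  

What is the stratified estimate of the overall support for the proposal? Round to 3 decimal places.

N = 1742 + 1578 + 7542 = 10862.
Overall proportion = Σ (Nₕ/N)·p̂ₕ.
Σ Nₕp̂ₕ = 823.966 + 441.84 + 3107.304 = 4373.11.
4373.11 / 10862 = 0.40261... → 0.403.

0.403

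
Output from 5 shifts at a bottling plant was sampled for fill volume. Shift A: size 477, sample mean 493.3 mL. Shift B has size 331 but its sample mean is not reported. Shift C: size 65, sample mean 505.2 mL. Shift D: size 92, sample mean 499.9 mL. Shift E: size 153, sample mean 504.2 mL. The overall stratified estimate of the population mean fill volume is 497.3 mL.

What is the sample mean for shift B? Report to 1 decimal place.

N = 477 + 331 + 65 + 92 + 153 = 1118.
Overall total = μ·N = 497.3·1118 = 555981.4.
Subtract the known strata: 477·493.3 + 65·505.2 + 92·499.9 + 153·504.2 = 391275.5.
Remaining total for shift B: 555981.4 − 391275.5 = 164705.9.
Divide by its size: 164705.9 / 331 = 497.601... → 497.6.

497.6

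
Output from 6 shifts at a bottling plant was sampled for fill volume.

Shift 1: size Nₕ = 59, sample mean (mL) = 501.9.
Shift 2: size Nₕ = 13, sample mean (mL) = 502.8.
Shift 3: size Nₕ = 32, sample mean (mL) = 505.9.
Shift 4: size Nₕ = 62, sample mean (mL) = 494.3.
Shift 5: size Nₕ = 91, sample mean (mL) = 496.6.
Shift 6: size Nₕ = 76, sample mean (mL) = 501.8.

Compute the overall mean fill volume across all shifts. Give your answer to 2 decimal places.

x̄_st = (Σ Nₕx̄ₕ) / (Σ Nₕ) = (59·501.9 + 13·502.8 + 32·505.9 + 62·494.3 + 91·496.6 + 76·501.8) / 333
= 166311.3 / 333 = 499.4333... → 499.43.

499.43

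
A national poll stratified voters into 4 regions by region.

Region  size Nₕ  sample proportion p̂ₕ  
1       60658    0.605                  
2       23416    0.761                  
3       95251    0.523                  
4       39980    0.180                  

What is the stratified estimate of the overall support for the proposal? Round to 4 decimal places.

N = 60658 + 23416 + 95251 + 39980 = 219305.
Overall proportion = Σ (Nₕ/N)·p̂ₕ.
Σ Nₕp̂ₕ = 36698.09 + 17819.576 + 49816.273 + 7196.4 = 111530.339.
111530.339 / 219305 = 0.508563... → 0.5086.

0.5086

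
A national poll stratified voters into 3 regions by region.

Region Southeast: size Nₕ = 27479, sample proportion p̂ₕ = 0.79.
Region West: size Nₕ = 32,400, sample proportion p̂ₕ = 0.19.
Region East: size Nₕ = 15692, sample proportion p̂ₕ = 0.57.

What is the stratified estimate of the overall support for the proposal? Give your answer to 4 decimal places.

N = 27479 + 32400 + 15692 = 75571.
Overall proportion = Σ (Nₕ/N)·p̂ₕ.
Σ Nₕp̂ₕ = 21708.41 + 6156 + 8944.44 = 36808.85.
36808.85 / 75571 = 0.487076... → 0.4871.

0.4871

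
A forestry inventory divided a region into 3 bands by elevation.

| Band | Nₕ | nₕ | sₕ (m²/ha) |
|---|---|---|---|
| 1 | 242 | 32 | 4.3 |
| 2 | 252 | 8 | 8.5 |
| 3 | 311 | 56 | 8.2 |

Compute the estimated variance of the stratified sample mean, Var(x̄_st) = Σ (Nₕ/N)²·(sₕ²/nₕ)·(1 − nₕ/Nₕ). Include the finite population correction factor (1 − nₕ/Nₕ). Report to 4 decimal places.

1.0492

N = 805. Term for each stratum: Wₕ²sₕ²/nₕ·(1−nₕ/Nₕ).
Var(x̄_st) = 0.0453137 + 0.8569322 + 0.1469429 = 1.0491888 → 1.0492.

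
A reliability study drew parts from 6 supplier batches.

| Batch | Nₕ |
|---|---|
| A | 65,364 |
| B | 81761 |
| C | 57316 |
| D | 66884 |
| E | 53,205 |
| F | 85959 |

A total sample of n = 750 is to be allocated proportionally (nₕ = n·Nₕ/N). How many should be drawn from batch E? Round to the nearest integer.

Share of batch E = 53205/410489 = 0.12961.
Allocate 750 × 0.12961 = 97.210... → 97.

97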